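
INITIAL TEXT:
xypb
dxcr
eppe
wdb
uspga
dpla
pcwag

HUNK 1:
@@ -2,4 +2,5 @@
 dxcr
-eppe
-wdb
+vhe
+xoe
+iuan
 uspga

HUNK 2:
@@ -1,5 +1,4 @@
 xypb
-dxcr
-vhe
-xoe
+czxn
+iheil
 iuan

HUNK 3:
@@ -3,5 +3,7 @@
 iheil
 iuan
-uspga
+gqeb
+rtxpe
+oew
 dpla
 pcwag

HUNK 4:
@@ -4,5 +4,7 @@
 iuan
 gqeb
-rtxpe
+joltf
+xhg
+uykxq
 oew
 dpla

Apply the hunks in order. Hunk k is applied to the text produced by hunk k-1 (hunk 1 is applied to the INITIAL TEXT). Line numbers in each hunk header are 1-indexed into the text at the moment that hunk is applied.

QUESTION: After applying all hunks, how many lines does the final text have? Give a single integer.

Hunk 1: at line 2 remove [eppe,wdb] add [vhe,xoe,iuan] -> 8 lines: xypb dxcr vhe xoe iuan uspga dpla pcwag
Hunk 2: at line 1 remove [dxcr,vhe,xoe] add [czxn,iheil] -> 7 lines: xypb czxn iheil iuan uspga dpla pcwag
Hunk 3: at line 3 remove [uspga] add [gqeb,rtxpe,oew] -> 9 lines: xypb czxn iheil iuan gqeb rtxpe oew dpla pcwag
Hunk 4: at line 4 remove [rtxpe] add [joltf,xhg,uykxq] -> 11 lines: xypb czxn iheil iuan gqeb joltf xhg uykxq oew dpla pcwag
Final line count: 11

Answer: 11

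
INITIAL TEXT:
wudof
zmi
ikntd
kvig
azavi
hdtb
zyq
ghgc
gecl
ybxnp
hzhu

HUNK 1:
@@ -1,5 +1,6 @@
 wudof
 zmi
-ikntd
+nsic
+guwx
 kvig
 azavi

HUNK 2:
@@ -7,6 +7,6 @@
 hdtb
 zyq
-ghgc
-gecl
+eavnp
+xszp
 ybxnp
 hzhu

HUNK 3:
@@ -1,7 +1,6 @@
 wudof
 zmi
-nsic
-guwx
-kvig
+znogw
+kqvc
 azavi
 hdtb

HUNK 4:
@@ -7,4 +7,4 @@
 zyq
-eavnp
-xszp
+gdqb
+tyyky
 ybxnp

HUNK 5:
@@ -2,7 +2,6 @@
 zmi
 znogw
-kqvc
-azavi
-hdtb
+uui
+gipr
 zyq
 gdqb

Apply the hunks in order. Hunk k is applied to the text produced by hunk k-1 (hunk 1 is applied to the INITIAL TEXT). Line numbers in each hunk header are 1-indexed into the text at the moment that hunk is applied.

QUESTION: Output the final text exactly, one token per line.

Answer: wudof
zmi
znogw
uui
gipr
zyq
gdqb
tyyky
ybxnp
hzhu

Derivation:
Hunk 1: at line 1 remove [ikntd] add [nsic,guwx] -> 12 lines: wudof zmi nsic guwx kvig azavi hdtb zyq ghgc gecl ybxnp hzhu
Hunk 2: at line 7 remove [ghgc,gecl] add [eavnp,xszp] -> 12 lines: wudof zmi nsic guwx kvig azavi hdtb zyq eavnp xszp ybxnp hzhu
Hunk 3: at line 1 remove [nsic,guwx,kvig] add [znogw,kqvc] -> 11 lines: wudof zmi znogw kqvc azavi hdtb zyq eavnp xszp ybxnp hzhu
Hunk 4: at line 7 remove [eavnp,xszp] add [gdqb,tyyky] -> 11 lines: wudof zmi znogw kqvc azavi hdtb zyq gdqb tyyky ybxnp hzhu
Hunk 5: at line 2 remove [kqvc,azavi,hdtb] add [uui,gipr] -> 10 lines: wudof zmi znogw uui gipr zyq gdqb tyyky ybxnp hzhu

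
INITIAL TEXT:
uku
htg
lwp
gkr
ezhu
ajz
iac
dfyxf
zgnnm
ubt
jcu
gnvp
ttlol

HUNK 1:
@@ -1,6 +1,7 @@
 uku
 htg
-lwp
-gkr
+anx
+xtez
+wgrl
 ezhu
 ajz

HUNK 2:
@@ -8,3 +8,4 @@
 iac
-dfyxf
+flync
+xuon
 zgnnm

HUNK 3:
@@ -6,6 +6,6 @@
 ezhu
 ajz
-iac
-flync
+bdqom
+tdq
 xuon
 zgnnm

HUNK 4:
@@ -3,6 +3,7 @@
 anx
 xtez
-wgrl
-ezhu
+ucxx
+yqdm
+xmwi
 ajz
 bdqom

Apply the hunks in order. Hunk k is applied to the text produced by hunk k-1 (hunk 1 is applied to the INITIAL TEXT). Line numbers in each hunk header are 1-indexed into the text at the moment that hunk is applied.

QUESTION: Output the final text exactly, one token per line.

Answer: uku
htg
anx
xtez
ucxx
yqdm
xmwi
ajz
bdqom
tdq
xuon
zgnnm
ubt
jcu
gnvp
ttlol

Derivation:
Hunk 1: at line 1 remove [lwp,gkr] add [anx,xtez,wgrl] -> 14 lines: uku htg anx xtez wgrl ezhu ajz iac dfyxf zgnnm ubt jcu gnvp ttlol
Hunk 2: at line 8 remove [dfyxf] add [flync,xuon] -> 15 lines: uku htg anx xtez wgrl ezhu ajz iac flync xuon zgnnm ubt jcu gnvp ttlol
Hunk 3: at line 6 remove [iac,flync] add [bdqom,tdq] -> 15 lines: uku htg anx xtez wgrl ezhu ajz bdqom tdq xuon zgnnm ubt jcu gnvp ttlol
Hunk 4: at line 3 remove [wgrl,ezhu] add [ucxx,yqdm,xmwi] -> 16 lines: uku htg anx xtez ucxx yqdm xmwi ajz bdqom tdq xuon zgnnm ubt jcu gnvp ttlol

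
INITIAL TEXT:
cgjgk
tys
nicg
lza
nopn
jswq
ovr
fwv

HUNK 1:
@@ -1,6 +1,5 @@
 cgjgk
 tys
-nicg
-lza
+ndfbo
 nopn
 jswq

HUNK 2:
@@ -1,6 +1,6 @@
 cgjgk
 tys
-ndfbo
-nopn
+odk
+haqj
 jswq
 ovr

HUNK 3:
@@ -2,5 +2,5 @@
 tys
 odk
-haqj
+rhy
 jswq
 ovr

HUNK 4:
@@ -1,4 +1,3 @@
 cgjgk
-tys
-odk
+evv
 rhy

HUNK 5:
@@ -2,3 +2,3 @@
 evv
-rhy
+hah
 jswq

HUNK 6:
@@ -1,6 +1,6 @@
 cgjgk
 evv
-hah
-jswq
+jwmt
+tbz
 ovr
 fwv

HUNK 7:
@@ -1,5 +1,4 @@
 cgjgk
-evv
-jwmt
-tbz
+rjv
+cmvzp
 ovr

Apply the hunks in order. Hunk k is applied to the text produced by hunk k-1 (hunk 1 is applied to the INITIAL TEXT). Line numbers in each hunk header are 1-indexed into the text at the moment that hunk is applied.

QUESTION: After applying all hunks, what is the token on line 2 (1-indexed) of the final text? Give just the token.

Hunk 1: at line 1 remove [nicg,lza] add [ndfbo] -> 7 lines: cgjgk tys ndfbo nopn jswq ovr fwv
Hunk 2: at line 1 remove [ndfbo,nopn] add [odk,haqj] -> 7 lines: cgjgk tys odk haqj jswq ovr fwv
Hunk 3: at line 2 remove [haqj] add [rhy] -> 7 lines: cgjgk tys odk rhy jswq ovr fwv
Hunk 4: at line 1 remove [tys,odk] add [evv] -> 6 lines: cgjgk evv rhy jswq ovr fwv
Hunk 5: at line 2 remove [rhy] add [hah] -> 6 lines: cgjgk evv hah jswq ovr fwv
Hunk 6: at line 1 remove [hah,jswq] add [jwmt,tbz] -> 6 lines: cgjgk evv jwmt tbz ovr fwv
Hunk 7: at line 1 remove [evv,jwmt,tbz] add [rjv,cmvzp] -> 5 lines: cgjgk rjv cmvzp ovr fwv
Final line 2: rjv

Answer: rjv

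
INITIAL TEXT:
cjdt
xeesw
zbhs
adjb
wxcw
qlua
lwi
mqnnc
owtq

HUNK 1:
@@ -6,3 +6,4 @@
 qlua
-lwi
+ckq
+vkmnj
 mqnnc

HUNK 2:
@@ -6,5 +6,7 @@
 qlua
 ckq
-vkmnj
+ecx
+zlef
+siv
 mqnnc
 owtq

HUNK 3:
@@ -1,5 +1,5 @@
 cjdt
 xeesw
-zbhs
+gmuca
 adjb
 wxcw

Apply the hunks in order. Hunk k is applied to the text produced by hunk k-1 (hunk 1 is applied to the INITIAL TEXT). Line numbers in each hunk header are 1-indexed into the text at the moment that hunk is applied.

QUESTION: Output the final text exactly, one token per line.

Answer: cjdt
xeesw
gmuca
adjb
wxcw
qlua
ckq
ecx
zlef
siv
mqnnc
owtq

Derivation:
Hunk 1: at line 6 remove [lwi] add [ckq,vkmnj] -> 10 lines: cjdt xeesw zbhs adjb wxcw qlua ckq vkmnj mqnnc owtq
Hunk 2: at line 6 remove [vkmnj] add [ecx,zlef,siv] -> 12 lines: cjdt xeesw zbhs adjb wxcw qlua ckq ecx zlef siv mqnnc owtq
Hunk 3: at line 1 remove [zbhs] add [gmuca] -> 12 lines: cjdt xeesw gmuca adjb wxcw qlua ckq ecx zlef siv mqnnc owtq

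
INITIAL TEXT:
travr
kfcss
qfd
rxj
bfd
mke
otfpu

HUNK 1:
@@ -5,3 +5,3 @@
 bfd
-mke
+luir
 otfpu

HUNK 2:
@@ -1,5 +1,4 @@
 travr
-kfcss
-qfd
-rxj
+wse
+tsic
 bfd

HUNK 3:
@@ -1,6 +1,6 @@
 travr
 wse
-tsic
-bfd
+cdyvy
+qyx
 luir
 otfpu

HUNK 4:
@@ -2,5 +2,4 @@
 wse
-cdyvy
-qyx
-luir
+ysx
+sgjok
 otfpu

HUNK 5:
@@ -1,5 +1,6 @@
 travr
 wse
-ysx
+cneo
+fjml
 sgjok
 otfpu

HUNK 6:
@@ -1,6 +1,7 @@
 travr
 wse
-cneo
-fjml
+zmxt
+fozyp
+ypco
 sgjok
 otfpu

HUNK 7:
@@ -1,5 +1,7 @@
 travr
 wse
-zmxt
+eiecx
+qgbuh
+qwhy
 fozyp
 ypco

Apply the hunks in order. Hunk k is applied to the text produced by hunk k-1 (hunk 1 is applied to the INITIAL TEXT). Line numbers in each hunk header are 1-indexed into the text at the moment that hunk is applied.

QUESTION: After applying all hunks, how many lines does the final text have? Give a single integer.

Answer: 9

Derivation:
Hunk 1: at line 5 remove [mke] add [luir] -> 7 lines: travr kfcss qfd rxj bfd luir otfpu
Hunk 2: at line 1 remove [kfcss,qfd,rxj] add [wse,tsic] -> 6 lines: travr wse tsic bfd luir otfpu
Hunk 3: at line 1 remove [tsic,bfd] add [cdyvy,qyx] -> 6 lines: travr wse cdyvy qyx luir otfpu
Hunk 4: at line 2 remove [cdyvy,qyx,luir] add [ysx,sgjok] -> 5 lines: travr wse ysx sgjok otfpu
Hunk 5: at line 1 remove [ysx] add [cneo,fjml] -> 6 lines: travr wse cneo fjml sgjok otfpu
Hunk 6: at line 1 remove [cneo,fjml] add [zmxt,fozyp,ypco] -> 7 lines: travr wse zmxt fozyp ypco sgjok otfpu
Hunk 7: at line 1 remove [zmxt] add [eiecx,qgbuh,qwhy] -> 9 lines: travr wse eiecx qgbuh qwhy fozyp ypco sgjok otfpu
Final line count: 9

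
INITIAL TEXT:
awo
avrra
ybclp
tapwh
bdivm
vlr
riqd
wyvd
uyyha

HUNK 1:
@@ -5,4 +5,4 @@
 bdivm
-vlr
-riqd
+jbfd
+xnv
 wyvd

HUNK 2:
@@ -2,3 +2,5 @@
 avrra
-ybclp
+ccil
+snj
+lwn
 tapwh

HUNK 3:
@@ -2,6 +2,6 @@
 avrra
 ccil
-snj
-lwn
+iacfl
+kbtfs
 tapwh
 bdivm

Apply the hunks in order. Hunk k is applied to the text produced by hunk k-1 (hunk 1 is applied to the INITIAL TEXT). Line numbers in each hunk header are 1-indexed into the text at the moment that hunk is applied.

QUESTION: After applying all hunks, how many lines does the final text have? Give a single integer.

Hunk 1: at line 5 remove [vlr,riqd] add [jbfd,xnv] -> 9 lines: awo avrra ybclp tapwh bdivm jbfd xnv wyvd uyyha
Hunk 2: at line 2 remove [ybclp] add [ccil,snj,lwn] -> 11 lines: awo avrra ccil snj lwn tapwh bdivm jbfd xnv wyvd uyyha
Hunk 3: at line 2 remove [snj,lwn] add [iacfl,kbtfs] -> 11 lines: awo avrra ccil iacfl kbtfs tapwh bdivm jbfd xnv wyvd uyyha
Final line count: 11

Answer: 11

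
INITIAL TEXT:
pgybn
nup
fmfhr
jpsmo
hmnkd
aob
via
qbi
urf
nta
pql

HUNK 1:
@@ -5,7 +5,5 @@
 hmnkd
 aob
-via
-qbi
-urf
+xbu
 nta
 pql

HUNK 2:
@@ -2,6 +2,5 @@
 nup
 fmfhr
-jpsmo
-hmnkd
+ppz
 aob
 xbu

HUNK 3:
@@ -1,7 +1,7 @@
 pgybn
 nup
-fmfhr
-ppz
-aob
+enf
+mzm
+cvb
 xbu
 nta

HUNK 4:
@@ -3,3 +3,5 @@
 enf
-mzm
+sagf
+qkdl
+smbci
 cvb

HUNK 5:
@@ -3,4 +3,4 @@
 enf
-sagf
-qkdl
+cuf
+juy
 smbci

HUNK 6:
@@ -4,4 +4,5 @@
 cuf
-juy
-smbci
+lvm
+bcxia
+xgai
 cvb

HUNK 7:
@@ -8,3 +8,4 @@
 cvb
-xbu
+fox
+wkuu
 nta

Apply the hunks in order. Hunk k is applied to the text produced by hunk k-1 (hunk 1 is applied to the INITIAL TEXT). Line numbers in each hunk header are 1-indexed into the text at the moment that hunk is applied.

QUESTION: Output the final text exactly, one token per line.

Hunk 1: at line 5 remove [via,qbi,urf] add [xbu] -> 9 lines: pgybn nup fmfhr jpsmo hmnkd aob xbu nta pql
Hunk 2: at line 2 remove [jpsmo,hmnkd] add [ppz] -> 8 lines: pgybn nup fmfhr ppz aob xbu nta pql
Hunk 3: at line 1 remove [fmfhr,ppz,aob] add [enf,mzm,cvb] -> 8 lines: pgybn nup enf mzm cvb xbu nta pql
Hunk 4: at line 3 remove [mzm] add [sagf,qkdl,smbci] -> 10 lines: pgybn nup enf sagf qkdl smbci cvb xbu nta pql
Hunk 5: at line 3 remove [sagf,qkdl] add [cuf,juy] -> 10 lines: pgybn nup enf cuf juy smbci cvb xbu nta pql
Hunk 6: at line 4 remove [juy,smbci] add [lvm,bcxia,xgai] -> 11 lines: pgybn nup enf cuf lvm bcxia xgai cvb xbu nta pql
Hunk 7: at line 8 remove [xbu] add [fox,wkuu] -> 12 lines: pgybn nup enf cuf lvm bcxia xgai cvb fox wkuu nta pql

Answer: pgybn
nup
enf
cuf
lvm
bcxia
xgai
cvb
fox
wkuu
nta
pql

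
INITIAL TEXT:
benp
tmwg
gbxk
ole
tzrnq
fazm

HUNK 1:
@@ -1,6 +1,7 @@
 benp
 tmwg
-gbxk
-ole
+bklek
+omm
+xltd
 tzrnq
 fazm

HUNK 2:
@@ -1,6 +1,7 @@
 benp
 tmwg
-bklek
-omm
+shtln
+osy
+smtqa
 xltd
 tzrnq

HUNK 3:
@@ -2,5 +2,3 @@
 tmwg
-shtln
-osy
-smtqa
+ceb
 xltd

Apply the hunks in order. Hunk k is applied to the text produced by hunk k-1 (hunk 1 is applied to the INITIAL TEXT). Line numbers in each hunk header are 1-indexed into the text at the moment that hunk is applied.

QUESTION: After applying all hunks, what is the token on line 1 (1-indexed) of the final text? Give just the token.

Hunk 1: at line 1 remove [gbxk,ole] add [bklek,omm,xltd] -> 7 lines: benp tmwg bklek omm xltd tzrnq fazm
Hunk 2: at line 1 remove [bklek,omm] add [shtln,osy,smtqa] -> 8 lines: benp tmwg shtln osy smtqa xltd tzrnq fazm
Hunk 3: at line 2 remove [shtln,osy,smtqa] add [ceb] -> 6 lines: benp tmwg ceb xltd tzrnq fazm
Final line 1: benp

Answer: benp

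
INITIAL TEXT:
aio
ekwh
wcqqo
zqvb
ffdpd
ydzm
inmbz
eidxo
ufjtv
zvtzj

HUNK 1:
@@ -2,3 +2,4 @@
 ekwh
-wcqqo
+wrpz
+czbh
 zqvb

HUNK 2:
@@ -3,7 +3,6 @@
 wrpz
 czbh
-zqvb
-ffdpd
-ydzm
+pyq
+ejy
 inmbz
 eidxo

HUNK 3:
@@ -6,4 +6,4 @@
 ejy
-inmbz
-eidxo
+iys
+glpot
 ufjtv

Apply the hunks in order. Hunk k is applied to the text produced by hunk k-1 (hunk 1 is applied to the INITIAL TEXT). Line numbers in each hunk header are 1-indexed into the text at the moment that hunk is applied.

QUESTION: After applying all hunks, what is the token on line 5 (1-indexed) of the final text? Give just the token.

Hunk 1: at line 2 remove [wcqqo] add [wrpz,czbh] -> 11 lines: aio ekwh wrpz czbh zqvb ffdpd ydzm inmbz eidxo ufjtv zvtzj
Hunk 2: at line 3 remove [zqvb,ffdpd,ydzm] add [pyq,ejy] -> 10 lines: aio ekwh wrpz czbh pyq ejy inmbz eidxo ufjtv zvtzj
Hunk 3: at line 6 remove [inmbz,eidxo] add [iys,glpot] -> 10 lines: aio ekwh wrpz czbh pyq ejy iys glpot ufjtv zvtzj
Final line 5: pyq

Answer: pyq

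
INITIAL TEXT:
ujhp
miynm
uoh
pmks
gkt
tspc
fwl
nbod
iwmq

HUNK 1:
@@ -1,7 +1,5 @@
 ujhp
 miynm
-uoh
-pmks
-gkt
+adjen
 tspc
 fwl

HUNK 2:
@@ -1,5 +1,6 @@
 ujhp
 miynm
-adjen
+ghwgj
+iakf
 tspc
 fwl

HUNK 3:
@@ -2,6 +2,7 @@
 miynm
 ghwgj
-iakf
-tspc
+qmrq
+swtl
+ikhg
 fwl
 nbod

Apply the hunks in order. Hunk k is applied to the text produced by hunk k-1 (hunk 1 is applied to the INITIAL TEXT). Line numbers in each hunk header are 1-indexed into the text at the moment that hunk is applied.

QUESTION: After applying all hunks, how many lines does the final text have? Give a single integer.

Answer: 9

Derivation:
Hunk 1: at line 1 remove [uoh,pmks,gkt] add [adjen] -> 7 lines: ujhp miynm adjen tspc fwl nbod iwmq
Hunk 2: at line 1 remove [adjen] add [ghwgj,iakf] -> 8 lines: ujhp miynm ghwgj iakf tspc fwl nbod iwmq
Hunk 3: at line 2 remove [iakf,tspc] add [qmrq,swtl,ikhg] -> 9 lines: ujhp miynm ghwgj qmrq swtl ikhg fwl nbod iwmq
Final line count: 9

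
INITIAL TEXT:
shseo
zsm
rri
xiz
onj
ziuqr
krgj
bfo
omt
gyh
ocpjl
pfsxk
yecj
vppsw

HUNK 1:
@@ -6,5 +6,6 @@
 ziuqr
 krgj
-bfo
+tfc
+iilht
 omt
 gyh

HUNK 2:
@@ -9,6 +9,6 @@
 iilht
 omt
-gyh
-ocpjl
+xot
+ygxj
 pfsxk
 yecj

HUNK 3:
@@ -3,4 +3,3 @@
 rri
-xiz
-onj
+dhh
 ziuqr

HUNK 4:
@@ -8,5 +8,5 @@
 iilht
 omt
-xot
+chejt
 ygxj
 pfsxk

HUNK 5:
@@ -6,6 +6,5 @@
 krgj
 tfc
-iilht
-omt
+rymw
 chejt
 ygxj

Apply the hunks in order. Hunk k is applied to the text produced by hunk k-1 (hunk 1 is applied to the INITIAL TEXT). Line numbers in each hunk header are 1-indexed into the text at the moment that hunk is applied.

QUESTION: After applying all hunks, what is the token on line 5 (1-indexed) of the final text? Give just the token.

Hunk 1: at line 6 remove [bfo] add [tfc,iilht] -> 15 lines: shseo zsm rri xiz onj ziuqr krgj tfc iilht omt gyh ocpjl pfsxk yecj vppsw
Hunk 2: at line 9 remove [gyh,ocpjl] add [xot,ygxj] -> 15 lines: shseo zsm rri xiz onj ziuqr krgj tfc iilht omt xot ygxj pfsxk yecj vppsw
Hunk 3: at line 3 remove [xiz,onj] add [dhh] -> 14 lines: shseo zsm rri dhh ziuqr krgj tfc iilht omt xot ygxj pfsxk yecj vppsw
Hunk 4: at line 8 remove [xot] add [chejt] -> 14 lines: shseo zsm rri dhh ziuqr krgj tfc iilht omt chejt ygxj pfsxk yecj vppsw
Hunk 5: at line 6 remove [iilht,omt] add [rymw] -> 13 lines: shseo zsm rri dhh ziuqr krgj tfc rymw chejt ygxj pfsxk yecj vppsw
Final line 5: ziuqr

Answer: ziuqr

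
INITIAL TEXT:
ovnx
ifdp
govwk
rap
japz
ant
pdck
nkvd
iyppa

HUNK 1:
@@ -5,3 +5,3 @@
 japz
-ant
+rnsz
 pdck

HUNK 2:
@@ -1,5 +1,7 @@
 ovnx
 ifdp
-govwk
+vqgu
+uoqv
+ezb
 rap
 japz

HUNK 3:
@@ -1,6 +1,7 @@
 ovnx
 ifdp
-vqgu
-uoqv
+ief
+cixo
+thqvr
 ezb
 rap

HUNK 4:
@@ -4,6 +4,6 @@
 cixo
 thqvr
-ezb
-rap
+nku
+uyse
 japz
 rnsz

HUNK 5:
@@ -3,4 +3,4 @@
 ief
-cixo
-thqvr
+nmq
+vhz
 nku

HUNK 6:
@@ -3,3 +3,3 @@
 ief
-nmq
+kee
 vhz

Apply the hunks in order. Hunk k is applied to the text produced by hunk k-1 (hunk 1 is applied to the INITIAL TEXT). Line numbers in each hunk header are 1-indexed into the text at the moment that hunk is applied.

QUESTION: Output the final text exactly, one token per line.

Answer: ovnx
ifdp
ief
kee
vhz
nku
uyse
japz
rnsz
pdck
nkvd
iyppa

Derivation:
Hunk 1: at line 5 remove [ant] add [rnsz] -> 9 lines: ovnx ifdp govwk rap japz rnsz pdck nkvd iyppa
Hunk 2: at line 1 remove [govwk] add [vqgu,uoqv,ezb] -> 11 lines: ovnx ifdp vqgu uoqv ezb rap japz rnsz pdck nkvd iyppa
Hunk 3: at line 1 remove [vqgu,uoqv] add [ief,cixo,thqvr] -> 12 lines: ovnx ifdp ief cixo thqvr ezb rap japz rnsz pdck nkvd iyppa
Hunk 4: at line 4 remove [ezb,rap] add [nku,uyse] -> 12 lines: ovnx ifdp ief cixo thqvr nku uyse japz rnsz pdck nkvd iyppa
Hunk 5: at line 3 remove [cixo,thqvr] add [nmq,vhz] -> 12 lines: ovnx ifdp ief nmq vhz nku uyse japz rnsz pdck nkvd iyppa
Hunk 6: at line 3 remove [nmq] add [kee] -> 12 lines: ovnx ifdp ief kee vhz nku uyse japz rnsz pdck nkvd iyppa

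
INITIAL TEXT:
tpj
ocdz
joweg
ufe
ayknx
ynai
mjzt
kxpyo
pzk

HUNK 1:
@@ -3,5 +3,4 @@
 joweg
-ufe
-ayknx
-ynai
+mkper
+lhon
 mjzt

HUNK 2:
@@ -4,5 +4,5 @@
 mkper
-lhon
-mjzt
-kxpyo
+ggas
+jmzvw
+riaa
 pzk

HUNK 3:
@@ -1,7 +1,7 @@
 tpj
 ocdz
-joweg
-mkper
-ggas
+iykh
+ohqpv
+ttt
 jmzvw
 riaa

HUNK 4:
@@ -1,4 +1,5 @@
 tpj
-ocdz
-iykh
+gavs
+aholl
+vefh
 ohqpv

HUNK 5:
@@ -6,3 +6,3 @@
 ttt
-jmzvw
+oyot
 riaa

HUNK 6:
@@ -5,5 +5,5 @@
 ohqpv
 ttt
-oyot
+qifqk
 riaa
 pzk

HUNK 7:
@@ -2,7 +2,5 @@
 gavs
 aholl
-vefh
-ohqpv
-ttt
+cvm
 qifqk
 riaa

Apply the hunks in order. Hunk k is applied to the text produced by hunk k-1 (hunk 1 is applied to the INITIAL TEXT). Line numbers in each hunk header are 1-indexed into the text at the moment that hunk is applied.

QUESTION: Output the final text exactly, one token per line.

Hunk 1: at line 3 remove [ufe,ayknx,ynai] add [mkper,lhon] -> 8 lines: tpj ocdz joweg mkper lhon mjzt kxpyo pzk
Hunk 2: at line 4 remove [lhon,mjzt,kxpyo] add [ggas,jmzvw,riaa] -> 8 lines: tpj ocdz joweg mkper ggas jmzvw riaa pzk
Hunk 3: at line 1 remove [joweg,mkper,ggas] add [iykh,ohqpv,ttt] -> 8 lines: tpj ocdz iykh ohqpv ttt jmzvw riaa pzk
Hunk 4: at line 1 remove [ocdz,iykh] add [gavs,aholl,vefh] -> 9 lines: tpj gavs aholl vefh ohqpv ttt jmzvw riaa pzk
Hunk 5: at line 6 remove [jmzvw] add [oyot] -> 9 lines: tpj gavs aholl vefh ohqpv ttt oyot riaa pzk
Hunk 6: at line 5 remove [oyot] add [qifqk] -> 9 lines: tpj gavs aholl vefh ohqpv ttt qifqk riaa pzk
Hunk 7: at line 2 remove [vefh,ohqpv,ttt] add [cvm] -> 7 lines: tpj gavs aholl cvm qifqk riaa pzk

Answer: tpj
gavs
aholl
cvm
qifqk
riaa
pzk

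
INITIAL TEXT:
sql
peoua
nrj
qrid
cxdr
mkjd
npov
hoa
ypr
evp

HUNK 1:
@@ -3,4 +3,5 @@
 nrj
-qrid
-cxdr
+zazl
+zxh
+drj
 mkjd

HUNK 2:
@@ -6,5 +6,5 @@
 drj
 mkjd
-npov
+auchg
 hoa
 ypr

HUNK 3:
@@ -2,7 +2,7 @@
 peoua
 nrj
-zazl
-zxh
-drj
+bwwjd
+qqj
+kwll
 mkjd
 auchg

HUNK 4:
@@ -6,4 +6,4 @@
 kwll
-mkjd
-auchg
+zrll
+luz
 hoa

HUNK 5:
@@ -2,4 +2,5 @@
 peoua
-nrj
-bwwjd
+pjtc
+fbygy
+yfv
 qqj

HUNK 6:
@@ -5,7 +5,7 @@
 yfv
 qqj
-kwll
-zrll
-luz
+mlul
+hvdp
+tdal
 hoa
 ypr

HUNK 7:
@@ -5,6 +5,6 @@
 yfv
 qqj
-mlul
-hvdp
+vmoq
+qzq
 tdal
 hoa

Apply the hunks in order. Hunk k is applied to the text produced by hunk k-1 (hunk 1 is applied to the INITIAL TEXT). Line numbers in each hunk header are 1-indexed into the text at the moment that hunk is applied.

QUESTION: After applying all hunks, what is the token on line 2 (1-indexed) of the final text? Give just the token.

Answer: peoua

Derivation:
Hunk 1: at line 3 remove [qrid,cxdr] add [zazl,zxh,drj] -> 11 lines: sql peoua nrj zazl zxh drj mkjd npov hoa ypr evp
Hunk 2: at line 6 remove [npov] add [auchg] -> 11 lines: sql peoua nrj zazl zxh drj mkjd auchg hoa ypr evp
Hunk 3: at line 2 remove [zazl,zxh,drj] add [bwwjd,qqj,kwll] -> 11 lines: sql peoua nrj bwwjd qqj kwll mkjd auchg hoa ypr evp
Hunk 4: at line 6 remove [mkjd,auchg] add [zrll,luz] -> 11 lines: sql peoua nrj bwwjd qqj kwll zrll luz hoa ypr evp
Hunk 5: at line 2 remove [nrj,bwwjd] add [pjtc,fbygy,yfv] -> 12 lines: sql peoua pjtc fbygy yfv qqj kwll zrll luz hoa ypr evp
Hunk 6: at line 5 remove [kwll,zrll,luz] add [mlul,hvdp,tdal] -> 12 lines: sql peoua pjtc fbygy yfv qqj mlul hvdp tdal hoa ypr evp
Hunk 7: at line 5 remove [mlul,hvdp] add [vmoq,qzq] -> 12 lines: sql peoua pjtc fbygy yfv qqj vmoq qzq tdal hoa ypr evp
Final line 2: peoua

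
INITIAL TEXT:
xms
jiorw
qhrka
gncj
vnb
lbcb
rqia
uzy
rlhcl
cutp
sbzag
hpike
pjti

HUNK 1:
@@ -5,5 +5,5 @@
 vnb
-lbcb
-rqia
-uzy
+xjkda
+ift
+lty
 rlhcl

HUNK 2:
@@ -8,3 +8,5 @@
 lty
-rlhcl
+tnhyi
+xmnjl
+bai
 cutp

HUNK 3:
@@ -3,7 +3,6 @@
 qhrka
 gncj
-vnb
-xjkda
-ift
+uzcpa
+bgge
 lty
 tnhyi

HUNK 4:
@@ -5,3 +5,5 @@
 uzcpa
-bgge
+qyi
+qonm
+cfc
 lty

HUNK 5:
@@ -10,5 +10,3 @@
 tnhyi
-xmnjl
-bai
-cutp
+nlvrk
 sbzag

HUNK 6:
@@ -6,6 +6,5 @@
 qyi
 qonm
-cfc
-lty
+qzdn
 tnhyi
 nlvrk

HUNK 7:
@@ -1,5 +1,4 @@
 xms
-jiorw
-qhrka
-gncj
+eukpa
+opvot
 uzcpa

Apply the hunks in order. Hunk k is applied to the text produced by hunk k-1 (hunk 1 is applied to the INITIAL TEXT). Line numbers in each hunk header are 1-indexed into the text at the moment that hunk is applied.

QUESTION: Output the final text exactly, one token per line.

Answer: xms
eukpa
opvot
uzcpa
qyi
qonm
qzdn
tnhyi
nlvrk
sbzag
hpike
pjti

Derivation:
Hunk 1: at line 5 remove [lbcb,rqia,uzy] add [xjkda,ift,lty] -> 13 lines: xms jiorw qhrka gncj vnb xjkda ift lty rlhcl cutp sbzag hpike pjti
Hunk 2: at line 8 remove [rlhcl] add [tnhyi,xmnjl,bai] -> 15 lines: xms jiorw qhrka gncj vnb xjkda ift lty tnhyi xmnjl bai cutp sbzag hpike pjti
Hunk 3: at line 3 remove [vnb,xjkda,ift] add [uzcpa,bgge] -> 14 lines: xms jiorw qhrka gncj uzcpa bgge lty tnhyi xmnjl bai cutp sbzag hpike pjti
Hunk 4: at line 5 remove [bgge] add [qyi,qonm,cfc] -> 16 lines: xms jiorw qhrka gncj uzcpa qyi qonm cfc lty tnhyi xmnjl bai cutp sbzag hpike pjti
Hunk 5: at line 10 remove [xmnjl,bai,cutp] add [nlvrk] -> 14 lines: xms jiorw qhrka gncj uzcpa qyi qonm cfc lty tnhyi nlvrk sbzag hpike pjti
Hunk 6: at line 6 remove [cfc,lty] add [qzdn] -> 13 lines: xms jiorw qhrka gncj uzcpa qyi qonm qzdn tnhyi nlvrk sbzag hpike pjti
Hunk 7: at line 1 remove [jiorw,qhrka,gncj] add [eukpa,opvot] -> 12 lines: xms eukpa opvot uzcpa qyi qonm qzdn tnhyi nlvrk sbzag hpike pjti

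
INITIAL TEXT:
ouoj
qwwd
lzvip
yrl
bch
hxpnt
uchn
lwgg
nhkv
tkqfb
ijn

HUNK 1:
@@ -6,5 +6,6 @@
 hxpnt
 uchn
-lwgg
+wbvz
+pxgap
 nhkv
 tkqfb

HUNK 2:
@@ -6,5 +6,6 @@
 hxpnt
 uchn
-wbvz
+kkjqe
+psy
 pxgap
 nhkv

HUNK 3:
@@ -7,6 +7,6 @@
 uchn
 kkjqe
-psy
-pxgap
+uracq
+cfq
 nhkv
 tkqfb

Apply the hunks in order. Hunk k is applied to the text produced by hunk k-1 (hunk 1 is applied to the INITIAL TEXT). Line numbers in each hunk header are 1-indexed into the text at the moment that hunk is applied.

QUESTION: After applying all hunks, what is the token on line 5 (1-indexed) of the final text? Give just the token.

Hunk 1: at line 6 remove [lwgg] add [wbvz,pxgap] -> 12 lines: ouoj qwwd lzvip yrl bch hxpnt uchn wbvz pxgap nhkv tkqfb ijn
Hunk 2: at line 6 remove [wbvz] add [kkjqe,psy] -> 13 lines: ouoj qwwd lzvip yrl bch hxpnt uchn kkjqe psy pxgap nhkv tkqfb ijn
Hunk 3: at line 7 remove [psy,pxgap] add [uracq,cfq] -> 13 lines: ouoj qwwd lzvip yrl bch hxpnt uchn kkjqe uracq cfq nhkv tkqfb ijn
Final line 5: bch

Answer: bch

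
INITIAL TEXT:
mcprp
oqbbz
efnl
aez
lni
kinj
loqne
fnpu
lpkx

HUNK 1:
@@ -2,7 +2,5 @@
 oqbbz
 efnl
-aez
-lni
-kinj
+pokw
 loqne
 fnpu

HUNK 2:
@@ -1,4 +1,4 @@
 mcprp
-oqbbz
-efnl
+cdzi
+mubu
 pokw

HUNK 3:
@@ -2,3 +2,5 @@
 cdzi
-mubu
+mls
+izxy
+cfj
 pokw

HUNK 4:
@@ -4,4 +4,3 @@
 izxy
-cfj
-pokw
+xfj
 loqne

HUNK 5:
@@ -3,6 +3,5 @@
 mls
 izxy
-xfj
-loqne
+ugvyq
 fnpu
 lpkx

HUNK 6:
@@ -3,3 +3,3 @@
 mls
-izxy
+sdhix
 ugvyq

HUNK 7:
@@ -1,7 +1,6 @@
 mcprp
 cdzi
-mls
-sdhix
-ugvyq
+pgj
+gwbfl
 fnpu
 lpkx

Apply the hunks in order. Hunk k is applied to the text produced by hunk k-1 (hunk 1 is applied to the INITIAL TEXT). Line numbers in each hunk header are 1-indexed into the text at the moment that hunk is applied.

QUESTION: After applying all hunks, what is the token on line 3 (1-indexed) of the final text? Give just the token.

Hunk 1: at line 2 remove [aez,lni,kinj] add [pokw] -> 7 lines: mcprp oqbbz efnl pokw loqne fnpu lpkx
Hunk 2: at line 1 remove [oqbbz,efnl] add [cdzi,mubu] -> 7 lines: mcprp cdzi mubu pokw loqne fnpu lpkx
Hunk 3: at line 2 remove [mubu] add [mls,izxy,cfj] -> 9 lines: mcprp cdzi mls izxy cfj pokw loqne fnpu lpkx
Hunk 4: at line 4 remove [cfj,pokw] add [xfj] -> 8 lines: mcprp cdzi mls izxy xfj loqne fnpu lpkx
Hunk 5: at line 3 remove [xfj,loqne] add [ugvyq] -> 7 lines: mcprp cdzi mls izxy ugvyq fnpu lpkx
Hunk 6: at line 3 remove [izxy] add [sdhix] -> 7 lines: mcprp cdzi mls sdhix ugvyq fnpu lpkx
Hunk 7: at line 1 remove [mls,sdhix,ugvyq] add [pgj,gwbfl] -> 6 lines: mcprp cdzi pgj gwbfl fnpu lpkx
Final line 3: pgj

Answer: pgj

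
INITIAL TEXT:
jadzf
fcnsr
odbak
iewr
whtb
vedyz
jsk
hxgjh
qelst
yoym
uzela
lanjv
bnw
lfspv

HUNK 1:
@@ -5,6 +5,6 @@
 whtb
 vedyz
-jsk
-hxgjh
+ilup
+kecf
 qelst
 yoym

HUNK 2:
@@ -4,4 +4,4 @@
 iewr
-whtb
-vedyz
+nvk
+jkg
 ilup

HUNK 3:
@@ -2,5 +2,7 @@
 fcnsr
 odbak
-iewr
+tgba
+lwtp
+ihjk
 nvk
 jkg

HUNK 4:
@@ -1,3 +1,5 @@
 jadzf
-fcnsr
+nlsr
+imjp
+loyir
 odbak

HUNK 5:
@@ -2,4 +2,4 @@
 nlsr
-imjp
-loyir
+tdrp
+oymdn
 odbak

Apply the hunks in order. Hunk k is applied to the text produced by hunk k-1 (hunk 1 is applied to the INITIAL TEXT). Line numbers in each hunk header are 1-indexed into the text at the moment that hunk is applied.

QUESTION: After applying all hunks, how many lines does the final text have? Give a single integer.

Answer: 18

Derivation:
Hunk 1: at line 5 remove [jsk,hxgjh] add [ilup,kecf] -> 14 lines: jadzf fcnsr odbak iewr whtb vedyz ilup kecf qelst yoym uzela lanjv bnw lfspv
Hunk 2: at line 4 remove [whtb,vedyz] add [nvk,jkg] -> 14 lines: jadzf fcnsr odbak iewr nvk jkg ilup kecf qelst yoym uzela lanjv bnw lfspv
Hunk 3: at line 2 remove [iewr] add [tgba,lwtp,ihjk] -> 16 lines: jadzf fcnsr odbak tgba lwtp ihjk nvk jkg ilup kecf qelst yoym uzela lanjv bnw lfspv
Hunk 4: at line 1 remove [fcnsr] add [nlsr,imjp,loyir] -> 18 lines: jadzf nlsr imjp loyir odbak tgba lwtp ihjk nvk jkg ilup kecf qelst yoym uzela lanjv bnw lfspv
Hunk 5: at line 2 remove [imjp,loyir] add [tdrp,oymdn] -> 18 lines: jadzf nlsr tdrp oymdn odbak tgba lwtp ihjk nvk jkg ilup kecf qelst yoym uzela lanjv bnw lfspv
Final line count: 18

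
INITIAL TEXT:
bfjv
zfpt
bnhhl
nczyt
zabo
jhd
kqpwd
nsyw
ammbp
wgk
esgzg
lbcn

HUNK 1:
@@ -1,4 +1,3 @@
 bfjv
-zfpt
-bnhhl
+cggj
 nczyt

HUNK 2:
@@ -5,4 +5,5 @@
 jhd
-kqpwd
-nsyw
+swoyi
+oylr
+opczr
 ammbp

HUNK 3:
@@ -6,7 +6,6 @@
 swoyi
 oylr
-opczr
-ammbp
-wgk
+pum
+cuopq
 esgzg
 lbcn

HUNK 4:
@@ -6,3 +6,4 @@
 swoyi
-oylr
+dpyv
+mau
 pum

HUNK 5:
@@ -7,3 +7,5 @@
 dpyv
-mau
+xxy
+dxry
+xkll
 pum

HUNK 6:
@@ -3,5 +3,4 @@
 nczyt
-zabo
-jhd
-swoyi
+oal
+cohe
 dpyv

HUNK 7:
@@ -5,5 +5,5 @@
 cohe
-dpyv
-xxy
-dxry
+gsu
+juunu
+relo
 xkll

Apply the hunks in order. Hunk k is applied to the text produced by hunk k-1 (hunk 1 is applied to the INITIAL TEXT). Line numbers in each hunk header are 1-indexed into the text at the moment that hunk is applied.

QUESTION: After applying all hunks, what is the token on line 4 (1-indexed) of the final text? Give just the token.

Hunk 1: at line 1 remove [zfpt,bnhhl] add [cggj] -> 11 lines: bfjv cggj nczyt zabo jhd kqpwd nsyw ammbp wgk esgzg lbcn
Hunk 2: at line 5 remove [kqpwd,nsyw] add [swoyi,oylr,opczr] -> 12 lines: bfjv cggj nczyt zabo jhd swoyi oylr opczr ammbp wgk esgzg lbcn
Hunk 3: at line 6 remove [opczr,ammbp,wgk] add [pum,cuopq] -> 11 lines: bfjv cggj nczyt zabo jhd swoyi oylr pum cuopq esgzg lbcn
Hunk 4: at line 6 remove [oylr] add [dpyv,mau] -> 12 lines: bfjv cggj nczyt zabo jhd swoyi dpyv mau pum cuopq esgzg lbcn
Hunk 5: at line 7 remove [mau] add [xxy,dxry,xkll] -> 14 lines: bfjv cggj nczyt zabo jhd swoyi dpyv xxy dxry xkll pum cuopq esgzg lbcn
Hunk 6: at line 3 remove [zabo,jhd,swoyi] add [oal,cohe] -> 13 lines: bfjv cggj nczyt oal cohe dpyv xxy dxry xkll pum cuopq esgzg lbcn
Hunk 7: at line 5 remove [dpyv,xxy,dxry] add [gsu,juunu,relo] -> 13 lines: bfjv cggj nczyt oal cohe gsu juunu relo xkll pum cuopq esgzg lbcn
Final line 4: oal

Answer: oal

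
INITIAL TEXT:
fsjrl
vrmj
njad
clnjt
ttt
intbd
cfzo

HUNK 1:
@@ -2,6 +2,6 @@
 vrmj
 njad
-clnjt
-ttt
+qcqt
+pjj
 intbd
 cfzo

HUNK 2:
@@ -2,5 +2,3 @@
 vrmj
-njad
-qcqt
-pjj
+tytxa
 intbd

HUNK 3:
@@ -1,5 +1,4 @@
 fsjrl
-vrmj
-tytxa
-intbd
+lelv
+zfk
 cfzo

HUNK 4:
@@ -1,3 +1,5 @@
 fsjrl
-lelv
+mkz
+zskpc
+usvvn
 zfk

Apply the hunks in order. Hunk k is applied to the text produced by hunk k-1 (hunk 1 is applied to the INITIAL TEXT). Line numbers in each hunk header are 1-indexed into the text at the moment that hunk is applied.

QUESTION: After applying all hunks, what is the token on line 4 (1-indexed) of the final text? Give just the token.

Hunk 1: at line 2 remove [clnjt,ttt] add [qcqt,pjj] -> 7 lines: fsjrl vrmj njad qcqt pjj intbd cfzo
Hunk 2: at line 2 remove [njad,qcqt,pjj] add [tytxa] -> 5 lines: fsjrl vrmj tytxa intbd cfzo
Hunk 3: at line 1 remove [vrmj,tytxa,intbd] add [lelv,zfk] -> 4 lines: fsjrl lelv zfk cfzo
Hunk 4: at line 1 remove [lelv] add [mkz,zskpc,usvvn] -> 6 lines: fsjrl mkz zskpc usvvn zfk cfzo
Final line 4: usvvn

Answer: usvvn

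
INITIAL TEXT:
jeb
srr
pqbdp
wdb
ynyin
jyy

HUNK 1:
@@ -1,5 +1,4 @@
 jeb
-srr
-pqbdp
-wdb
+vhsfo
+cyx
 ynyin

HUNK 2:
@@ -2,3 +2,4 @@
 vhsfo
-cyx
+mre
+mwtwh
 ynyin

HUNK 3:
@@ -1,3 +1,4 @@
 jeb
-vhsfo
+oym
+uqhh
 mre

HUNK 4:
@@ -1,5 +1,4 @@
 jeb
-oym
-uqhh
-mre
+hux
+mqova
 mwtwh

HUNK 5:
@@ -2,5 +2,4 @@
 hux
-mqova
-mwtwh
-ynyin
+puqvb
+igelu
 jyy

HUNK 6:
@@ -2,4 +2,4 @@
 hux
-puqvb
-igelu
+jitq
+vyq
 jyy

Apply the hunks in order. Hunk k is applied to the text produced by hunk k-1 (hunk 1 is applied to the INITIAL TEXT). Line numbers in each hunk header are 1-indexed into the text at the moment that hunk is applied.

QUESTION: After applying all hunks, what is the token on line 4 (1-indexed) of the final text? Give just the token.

Hunk 1: at line 1 remove [srr,pqbdp,wdb] add [vhsfo,cyx] -> 5 lines: jeb vhsfo cyx ynyin jyy
Hunk 2: at line 2 remove [cyx] add [mre,mwtwh] -> 6 lines: jeb vhsfo mre mwtwh ynyin jyy
Hunk 3: at line 1 remove [vhsfo] add [oym,uqhh] -> 7 lines: jeb oym uqhh mre mwtwh ynyin jyy
Hunk 4: at line 1 remove [oym,uqhh,mre] add [hux,mqova] -> 6 lines: jeb hux mqova mwtwh ynyin jyy
Hunk 5: at line 2 remove [mqova,mwtwh,ynyin] add [puqvb,igelu] -> 5 lines: jeb hux puqvb igelu jyy
Hunk 6: at line 2 remove [puqvb,igelu] add [jitq,vyq] -> 5 lines: jeb hux jitq vyq jyy
Final line 4: vyq

Answer: vyq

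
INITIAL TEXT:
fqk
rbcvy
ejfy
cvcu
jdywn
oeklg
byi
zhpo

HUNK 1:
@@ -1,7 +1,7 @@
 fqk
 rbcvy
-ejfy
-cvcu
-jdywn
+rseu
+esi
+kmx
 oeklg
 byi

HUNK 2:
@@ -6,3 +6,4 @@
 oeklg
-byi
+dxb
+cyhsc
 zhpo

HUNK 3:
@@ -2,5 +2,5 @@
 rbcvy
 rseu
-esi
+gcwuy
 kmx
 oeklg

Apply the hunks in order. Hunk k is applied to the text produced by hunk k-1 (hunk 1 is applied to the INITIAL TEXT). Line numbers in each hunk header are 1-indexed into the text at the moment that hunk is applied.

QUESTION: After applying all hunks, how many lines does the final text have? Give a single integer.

Hunk 1: at line 1 remove [ejfy,cvcu,jdywn] add [rseu,esi,kmx] -> 8 lines: fqk rbcvy rseu esi kmx oeklg byi zhpo
Hunk 2: at line 6 remove [byi] add [dxb,cyhsc] -> 9 lines: fqk rbcvy rseu esi kmx oeklg dxb cyhsc zhpo
Hunk 3: at line 2 remove [esi] add [gcwuy] -> 9 lines: fqk rbcvy rseu gcwuy kmx oeklg dxb cyhsc zhpo
Final line count: 9

Answer: 9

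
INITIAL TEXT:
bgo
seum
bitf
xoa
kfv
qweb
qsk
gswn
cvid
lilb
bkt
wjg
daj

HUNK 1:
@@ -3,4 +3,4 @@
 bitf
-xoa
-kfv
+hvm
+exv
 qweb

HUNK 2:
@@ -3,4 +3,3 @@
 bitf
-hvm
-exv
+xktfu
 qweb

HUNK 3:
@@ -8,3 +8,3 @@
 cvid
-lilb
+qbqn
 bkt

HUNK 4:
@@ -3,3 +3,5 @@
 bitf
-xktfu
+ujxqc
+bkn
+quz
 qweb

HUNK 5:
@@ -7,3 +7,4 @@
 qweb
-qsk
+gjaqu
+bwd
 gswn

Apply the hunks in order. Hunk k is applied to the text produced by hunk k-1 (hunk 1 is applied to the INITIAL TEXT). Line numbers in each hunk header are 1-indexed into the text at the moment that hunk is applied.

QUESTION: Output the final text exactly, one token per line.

Answer: bgo
seum
bitf
ujxqc
bkn
quz
qweb
gjaqu
bwd
gswn
cvid
qbqn
bkt
wjg
daj

Derivation:
Hunk 1: at line 3 remove [xoa,kfv] add [hvm,exv] -> 13 lines: bgo seum bitf hvm exv qweb qsk gswn cvid lilb bkt wjg daj
Hunk 2: at line 3 remove [hvm,exv] add [xktfu] -> 12 lines: bgo seum bitf xktfu qweb qsk gswn cvid lilb bkt wjg daj
Hunk 3: at line 8 remove [lilb] add [qbqn] -> 12 lines: bgo seum bitf xktfu qweb qsk gswn cvid qbqn bkt wjg daj
Hunk 4: at line 3 remove [xktfu] add [ujxqc,bkn,quz] -> 14 lines: bgo seum bitf ujxqc bkn quz qweb qsk gswn cvid qbqn bkt wjg daj
Hunk 5: at line 7 remove [qsk] add [gjaqu,bwd] -> 15 lines: bgo seum bitf ujxqc bkn quz qweb gjaqu bwd gswn cvid qbqn bkt wjg daj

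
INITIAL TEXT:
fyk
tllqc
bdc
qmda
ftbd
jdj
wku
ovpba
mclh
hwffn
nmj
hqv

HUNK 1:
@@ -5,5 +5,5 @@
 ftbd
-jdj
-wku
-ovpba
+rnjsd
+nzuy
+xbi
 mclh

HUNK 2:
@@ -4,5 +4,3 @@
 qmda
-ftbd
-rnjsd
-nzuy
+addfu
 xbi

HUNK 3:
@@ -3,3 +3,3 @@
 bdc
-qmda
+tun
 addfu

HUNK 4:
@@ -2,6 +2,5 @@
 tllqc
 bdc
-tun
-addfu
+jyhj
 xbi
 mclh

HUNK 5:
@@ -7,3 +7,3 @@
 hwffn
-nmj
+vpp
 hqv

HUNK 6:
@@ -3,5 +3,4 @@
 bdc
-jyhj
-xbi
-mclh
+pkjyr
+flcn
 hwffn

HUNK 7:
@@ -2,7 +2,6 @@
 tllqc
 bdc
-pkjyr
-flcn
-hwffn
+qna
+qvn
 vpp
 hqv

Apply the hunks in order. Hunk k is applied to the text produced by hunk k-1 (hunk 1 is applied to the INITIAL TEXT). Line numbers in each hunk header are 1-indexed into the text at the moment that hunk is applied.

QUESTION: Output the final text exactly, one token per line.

Answer: fyk
tllqc
bdc
qna
qvn
vpp
hqv

Derivation:
Hunk 1: at line 5 remove [jdj,wku,ovpba] add [rnjsd,nzuy,xbi] -> 12 lines: fyk tllqc bdc qmda ftbd rnjsd nzuy xbi mclh hwffn nmj hqv
Hunk 2: at line 4 remove [ftbd,rnjsd,nzuy] add [addfu] -> 10 lines: fyk tllqc bdc qmda addfu xbi mclh hwffn nmj hqv
Hunk 3: at line 3 remove [qmda] add [tun] -> 10 lines: fyk tllqc bdc tun addfu xbi mclh hwffn nmj hqv
Hunk 4: at line 2 remove [tun,addfu] add [jyhj] -> 9 lines: fyk tllqc bdc jyhj xbi mclh hwffn nmj hqv
Hunk 5: at line 7 remove [nmj] add [vpp] -> 9 lines: fyk tllqc bdc jyhj xbi mclh hwffn vpp hqv
Hunk 6: at line 3 remove [jyhj,xbi,mclh] add [pkjyr,flcn] -> 8 lines: fyk tllqc bdc pkjyr flcn hwffn vpp hqv
Hunk 7: at line 2 remove [pkjyr,flcn,hwffn] add [qna,qvn] -> 7 lines: fyk tllqc bdc qna qvn vpp hqv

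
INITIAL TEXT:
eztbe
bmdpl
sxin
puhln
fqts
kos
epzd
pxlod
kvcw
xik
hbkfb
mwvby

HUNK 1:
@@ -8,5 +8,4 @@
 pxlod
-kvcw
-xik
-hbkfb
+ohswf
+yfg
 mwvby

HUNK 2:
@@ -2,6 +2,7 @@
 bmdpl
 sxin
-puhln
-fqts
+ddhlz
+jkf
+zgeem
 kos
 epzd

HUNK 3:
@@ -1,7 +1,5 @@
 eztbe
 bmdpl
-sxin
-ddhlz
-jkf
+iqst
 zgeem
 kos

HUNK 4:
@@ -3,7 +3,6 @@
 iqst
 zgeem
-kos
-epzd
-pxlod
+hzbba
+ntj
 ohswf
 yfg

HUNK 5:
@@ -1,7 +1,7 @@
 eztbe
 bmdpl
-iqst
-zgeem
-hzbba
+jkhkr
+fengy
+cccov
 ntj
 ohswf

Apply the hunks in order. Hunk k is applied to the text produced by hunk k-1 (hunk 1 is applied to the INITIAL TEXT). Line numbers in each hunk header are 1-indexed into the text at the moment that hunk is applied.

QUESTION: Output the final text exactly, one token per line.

Hunk 1: at line 8 remove [kvcw,xik,hbkfb] add [ohswf,yfg] -> 11 lines: eztbe bmdpl sxin puhln fqts kos epzd pxlod ohswf yfg mwvby
Hunk 2: at line 2 remove [puhln,fqts] add [ddhlz,jkf,zgeem] -> 12 lines: eztbe bmdpl sxin ddhlz jkf zgeem kos epzd pxlod ohswf yfg mwvby
Hunk 3: at line 1 remove [sxin,ddhlz,jkf] add [iqst] -> 10 lines: eztbe bmdpl iqst zgeem kos epzd pxlod ohswf yfg mwvby
Hunk 4: at line 3 remove [kos,epzd,pxlod] add [hzbba,ntj] -> 9 lines: eztbe bmdpl iqst zgeem hzbba ntj ohswf yfg mwvby
Hunk 5: at line 1 remove [iqst,zgeem,hzbba] add [jkhkr,fengy,cccov] -> 9 lines: eztbe bmdpl jkhkr fengy cccov ntj ohswf yfg mwvby

Answer: eztbe
bmdpl
jkhkr
fengy
cccov
ntj
ohswf
yfg
mwvby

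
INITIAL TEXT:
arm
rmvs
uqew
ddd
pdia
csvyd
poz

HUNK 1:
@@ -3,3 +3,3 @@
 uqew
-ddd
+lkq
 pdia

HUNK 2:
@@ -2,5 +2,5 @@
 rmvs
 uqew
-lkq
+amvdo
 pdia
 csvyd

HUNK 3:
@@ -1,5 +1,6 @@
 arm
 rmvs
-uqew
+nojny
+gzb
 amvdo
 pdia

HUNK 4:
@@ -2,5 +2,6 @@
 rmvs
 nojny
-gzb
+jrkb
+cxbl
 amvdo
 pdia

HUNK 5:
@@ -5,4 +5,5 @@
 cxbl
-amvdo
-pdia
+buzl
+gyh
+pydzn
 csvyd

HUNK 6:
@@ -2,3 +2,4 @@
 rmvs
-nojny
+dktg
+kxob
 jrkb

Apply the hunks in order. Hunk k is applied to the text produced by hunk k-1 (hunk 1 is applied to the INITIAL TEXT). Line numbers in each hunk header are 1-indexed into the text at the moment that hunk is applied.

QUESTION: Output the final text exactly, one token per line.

Hunk 1: at line 3 remove [ddd] add [lkq] -> 7 lines: arm rmvs uqew lkq pdia csvyd poz
Hunk 2: at line 2 remove [lkq] add [amvdo] -> 7 lines: arm rmvs uqew amvdo pdia csvyd poz
Hunk 3: at line 1 remove [uqew] add [nojny,gzb] -> 8 lines: arm rmvs nojny gzb amvdo pdia csvyd poz
Hunk 4: at line 2 remove [gzb] add [jrkb,cxbl] -> 9 lines: arm rmvs nojny jrkb cxbl amvdo pdia csvyd poz
Hunk 5: at line 5 remove [amvdo,pdia] add [buzl,gyh,pydzn] -> 10 lines: arm rmvs nojny jrkb cxbl buzl gyh pydzn csvyd poz
Hunk 6: at line 2 remove [nojny] add [dktg,kxob] -> 11 lines: arm rmvs dktg kxob jrkb cxbl buzl gyh pydzn csvyd poz

Answer: arm
rmvs
dktg
kxob
jrkb
cxbl
buzl
gyh
pydzn
csvyd
poz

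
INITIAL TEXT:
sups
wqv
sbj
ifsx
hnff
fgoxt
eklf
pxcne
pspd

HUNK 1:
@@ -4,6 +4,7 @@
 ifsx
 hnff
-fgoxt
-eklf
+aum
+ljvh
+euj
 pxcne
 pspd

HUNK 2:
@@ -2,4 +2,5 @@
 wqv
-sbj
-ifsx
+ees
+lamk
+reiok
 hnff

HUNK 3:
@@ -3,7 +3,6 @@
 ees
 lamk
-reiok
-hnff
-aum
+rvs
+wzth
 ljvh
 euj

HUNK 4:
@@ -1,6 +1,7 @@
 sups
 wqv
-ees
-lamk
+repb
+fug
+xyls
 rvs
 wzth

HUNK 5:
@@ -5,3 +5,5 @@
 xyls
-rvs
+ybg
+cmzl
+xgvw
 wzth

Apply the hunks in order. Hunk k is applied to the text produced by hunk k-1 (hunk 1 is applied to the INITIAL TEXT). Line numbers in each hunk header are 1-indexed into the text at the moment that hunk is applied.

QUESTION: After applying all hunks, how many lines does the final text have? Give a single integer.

Answer: 13

Derivation:
Hunk 1: at line 4 remove [fgoxt,eklf] add [aum,ljvh,euj] -> 10 lines: sups wqv sbj ifsx hnff aum ljvh euj pxcne pspd
Hunk 2: at line 2 remove [sbj,ifsx] add [ees,lamk,reiok] -> 11 lines: sups wqv ees lamk reiok hnff aum ljvh euj pxcne pspd
Hunk 3: at line 3 remove [reiok,hnff,aum] add [rvs,wzth] -> 10 lines: sups wqv ees lamk rvs wzth ljvh euj pxcne pspd
Hunk 4: at line 1 remove [ees,lamk] add [repb,fug,xyls] -> 11 lines: sups wqv repb fug xyls rvs wzth ljvh euj pxcne pspd
Hunk 5: at line 5 remove [rvs] add [ybg,cmzl,xgvw] -> 13 lines: sups wqv repb fug xyls ybg cmzl xgvw wzth ljvh euj pxcne pspd
Final line count: 13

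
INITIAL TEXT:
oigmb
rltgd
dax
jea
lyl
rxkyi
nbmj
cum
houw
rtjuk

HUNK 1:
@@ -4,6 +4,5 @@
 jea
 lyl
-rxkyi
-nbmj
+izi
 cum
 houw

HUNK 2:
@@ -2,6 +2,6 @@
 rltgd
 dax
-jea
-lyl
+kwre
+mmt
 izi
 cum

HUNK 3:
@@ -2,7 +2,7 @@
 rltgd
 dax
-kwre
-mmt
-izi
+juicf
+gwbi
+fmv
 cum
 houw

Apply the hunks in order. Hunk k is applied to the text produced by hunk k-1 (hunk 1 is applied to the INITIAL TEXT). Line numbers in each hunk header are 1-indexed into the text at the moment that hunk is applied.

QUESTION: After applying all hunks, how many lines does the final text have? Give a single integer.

Answer: 9

Derivation:
Hunk 1: at line 4 remove [rxkyi,nbmj] add [izi] -> 9 lines: oigmb rltgd dax jea lyl izi cum houw rtjuk
Hunk 2: at line 2 remove [jea,lyl] add [kwre,mmt] -> 9 lines: oigmb rltgd dax kwre mmt izi cum houw rtjuk
Hunk 3: at line 2 remove [kwre,mmt,izi] add [juicf,gwbi,fmv] -> 9 lines: oigmb rltgd dax juicf gwbi fmv cum houw rtjuk
Final line count: 9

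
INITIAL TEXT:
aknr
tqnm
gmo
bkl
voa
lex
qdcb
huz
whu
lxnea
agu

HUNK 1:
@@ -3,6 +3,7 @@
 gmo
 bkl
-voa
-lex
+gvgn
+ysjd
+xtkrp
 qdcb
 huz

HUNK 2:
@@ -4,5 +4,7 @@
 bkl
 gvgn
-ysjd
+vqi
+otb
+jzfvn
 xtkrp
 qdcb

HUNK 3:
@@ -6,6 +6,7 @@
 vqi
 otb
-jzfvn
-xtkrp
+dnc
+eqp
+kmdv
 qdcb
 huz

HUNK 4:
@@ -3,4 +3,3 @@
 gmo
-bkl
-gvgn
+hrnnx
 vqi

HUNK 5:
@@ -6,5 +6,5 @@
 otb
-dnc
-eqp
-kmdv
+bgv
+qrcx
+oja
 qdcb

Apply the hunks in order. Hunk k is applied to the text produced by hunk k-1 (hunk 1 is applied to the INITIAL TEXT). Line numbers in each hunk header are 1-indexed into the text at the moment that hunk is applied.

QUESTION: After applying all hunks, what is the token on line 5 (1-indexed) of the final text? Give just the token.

Hunk 1: at line 3 remove [voa,lex] add [gvgn,ysjd,xtkrp] -> 12 lines: aknr tqnm gmo bkl gvgn ysjd xtkrp qdcb huz whu lxnea agu
Hunk 2: at line 4 remove [ysjd] add [vqi,otb,jzfvn] -> 14 lines: aknr tqnm gmo bkl gvgn vqi otb jzfvn xtkrp qdcb huz whu lxnea agu
Hunk 3: at line 6 remove [jzfvn,xtkrp] add [dnc,eqp,kmdv] -> 15 lines: aknr tqnm gmo bkl gvgn vqi otb dnc eqp kmdv qdcb huz whu lxnea agu
Hunk 4: at line 3 remove [bkl,gvgn] add [hrnnx] -> 14 lines: aknr tqnm gmo hrnnx vqi otb dnc eqp kmdv qdcb huz whu lxnea agu
Hunk 5: at line 6 remove [dnc,eqp,kmdv] add [bgv,qrcx,oja] -> 14 lines: aknr tqnm gmo hrnnx vqi otb bgv qrcx oja qdcb huz whu lxnea agu
Final line 5: vqi

Answer: vqi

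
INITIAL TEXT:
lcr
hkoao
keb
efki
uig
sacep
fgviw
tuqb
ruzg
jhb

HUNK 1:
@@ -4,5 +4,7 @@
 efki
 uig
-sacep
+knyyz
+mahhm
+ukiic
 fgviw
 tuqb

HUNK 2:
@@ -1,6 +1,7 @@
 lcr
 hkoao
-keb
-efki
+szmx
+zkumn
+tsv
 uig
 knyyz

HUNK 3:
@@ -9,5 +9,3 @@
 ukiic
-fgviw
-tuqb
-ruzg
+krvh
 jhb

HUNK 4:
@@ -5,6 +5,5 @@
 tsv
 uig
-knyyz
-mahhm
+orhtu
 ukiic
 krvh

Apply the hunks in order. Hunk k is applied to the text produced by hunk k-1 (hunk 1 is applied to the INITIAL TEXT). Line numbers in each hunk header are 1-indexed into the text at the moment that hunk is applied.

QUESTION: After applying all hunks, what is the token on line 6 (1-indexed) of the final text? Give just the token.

Hunk 1: at line 4 remove [sacep] add [knyyz,mahhm,ukiic] -> 12 lines: lcr hkoao keb efki uig knyyz mahhm ukiic fgviw tuqb ruzg jhb
Hunk 2: at line 1 remove [keb,efki] add [szmx,zkumn,tsv] -> 13 lines: lcr hkoao szmx zkumn tsv uig knyyz mahhm ukiic fgviw tuqb ruzg jhb
Hunk 3: at line 9 remove [fgviw,tuqb,ruzg] add [krvh] -> 11 lines: lcr hkoao szmx zkumn tsv uig knyyz mahhm ukiic krvh jhb
Hunk 4: at line 5 remove [knyyz,mahhm] add [orhtu] -> 10 lines: lcr hkoao szmx zkumn tsv uig orhtu ukiic krvh jhb
Final line 6: uig

Answer: uig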